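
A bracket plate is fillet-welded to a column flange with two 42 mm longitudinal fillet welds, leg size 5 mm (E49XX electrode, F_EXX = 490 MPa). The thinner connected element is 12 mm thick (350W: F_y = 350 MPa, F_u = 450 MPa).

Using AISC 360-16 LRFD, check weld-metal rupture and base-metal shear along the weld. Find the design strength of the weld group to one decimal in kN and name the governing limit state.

Weld metal: throat = 0.707×5 = 3.535 mm, L = 2×42 = 84 mm. φR_n = 0.75 × 0.6 × 490 × 3.535 × 84 = 65.5 kN.
Base metal shear (12 mm plate): yield φR_n = 1.0×0.6×350×12×84 = 211.7 kN; rupture φR_n = 0.75×0.6×450×12×84 = 204.1 kN; take 204.1 kN (rupture).
Governing: min(65.5, 204.1) = 65.5 kN → weld metal.

65.5 kN (weld metal governs)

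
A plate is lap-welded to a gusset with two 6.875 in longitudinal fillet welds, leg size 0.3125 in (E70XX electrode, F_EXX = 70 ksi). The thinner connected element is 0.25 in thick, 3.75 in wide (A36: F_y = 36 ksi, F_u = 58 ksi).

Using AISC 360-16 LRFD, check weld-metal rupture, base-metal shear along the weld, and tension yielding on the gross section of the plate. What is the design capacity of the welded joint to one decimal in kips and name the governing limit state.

Weld metal: throat = 0.707×0.3125 = 0.22094 in, L = 2×6.875 = 13.75 in. φR_n = 0.75 × 0.6 × 70 × 0.22094 × 13.75 = 95.7 kips.
Base metal shear (0.25 in plate): yield φR_n = 1.0×0.6×36×0.25×13.75 = 74.3 kips; rupture φR_n = 0.75×0.6×58×0.25×13.75 = 89.7 kips; take 74.3 kips (yield).
Tension yield (gross): A_g = 3.75×0.25 = 0.9375 in². φR_n = 0.90 × 36 × 0.9375 = 30.4 kips.
Governing: min(95.7, 74.3, 30.4) = 30.4 kips → gross-section yield.

30.4 kips (gross-section yield governs)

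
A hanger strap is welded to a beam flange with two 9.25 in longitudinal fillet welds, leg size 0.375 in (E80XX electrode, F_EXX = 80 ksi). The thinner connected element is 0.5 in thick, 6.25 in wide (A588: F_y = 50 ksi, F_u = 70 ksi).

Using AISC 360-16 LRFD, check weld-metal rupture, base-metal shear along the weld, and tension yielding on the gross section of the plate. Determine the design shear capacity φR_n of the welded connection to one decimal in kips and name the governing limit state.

140.6 kips (gross-section yield governs)

Weld metal: throat = 0.707×0.375 = 0.26513 in, L = 2×9.25 = 18.5 in. φR_n = 0.75 × 0.6 × 80 × 0.26513 × 18.5 = 176.6 kips.
Base metal shear (0.5 in plate): yield φR_n = 1.0×0.6×50×0.5×18.5 = 277.5 kips; rupture φR_n = 0.75×0.6×70×0.5×18.5 = 291.4 kips; take 277.5 kips (yield).
Tension yield (gross): A_g = 6.25×0.5 = 3.125 in². φR_n = 0.90 × 50 × 3.125 = 140.6 kips.
Governing: min(176.6, 277.5, 140.6) = 140.6 kips → gross-section yield.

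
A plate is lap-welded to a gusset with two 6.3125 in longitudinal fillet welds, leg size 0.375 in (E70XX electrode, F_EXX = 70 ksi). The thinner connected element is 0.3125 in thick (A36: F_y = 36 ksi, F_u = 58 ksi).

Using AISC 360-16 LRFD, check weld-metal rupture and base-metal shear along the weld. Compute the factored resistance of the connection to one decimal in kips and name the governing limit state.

85.2 kips (base-metal shear governs)

Weld metal: throat = 0.707×0.375 = 0.26513 in, L = 2×6.3125 = 12.625 in. φR_n = 0.75 × 0.6 × 70 × 0.26513 × 12.625 = 105.4 kips.
Base metal shear (0.3125 in plate): yield φR_n = 1.0×0.6×36×0.3125×12.625 = 85.2 kips; rupture φR_n = 0.75×0.6×58×0.3125×12.625 = 103.0 kips; take 85.2 kips (yield).
Governing: min(105.4, 85.2) = 85.2 kips → base-metal shear.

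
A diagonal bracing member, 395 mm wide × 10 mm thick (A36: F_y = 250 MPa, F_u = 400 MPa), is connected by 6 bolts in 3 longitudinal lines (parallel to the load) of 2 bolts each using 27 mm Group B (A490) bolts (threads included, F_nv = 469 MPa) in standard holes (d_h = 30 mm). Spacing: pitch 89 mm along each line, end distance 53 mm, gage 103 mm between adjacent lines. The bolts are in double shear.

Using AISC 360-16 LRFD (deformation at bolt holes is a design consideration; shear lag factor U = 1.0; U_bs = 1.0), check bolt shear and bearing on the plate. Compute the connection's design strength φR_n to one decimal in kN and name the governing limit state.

Bolt shear: A_b = π(27)²/4 = 572.56 mm². φR_n = 0.75 × 469 × 572.56 × 6 × 2 = 2416.8 kN.
Bearing (10 mm plate, F_u = 400 MPa): end bolts L_c = 53 − 30/2 = 38, R_n = min(1.2×38×10×400, 2.4×27×10×400) = 182.4 kN/bolt; interior L_c = 89 − 30 = 59, R_n = 259.2 kN/bolt. φR_n = 0.75 × (3×182.4 + 3×259.2) = 993.6 kN.
Governing: min(2416.8, 993.6) = 993.6 kN → bearing.

993.6 kN (bearing governs)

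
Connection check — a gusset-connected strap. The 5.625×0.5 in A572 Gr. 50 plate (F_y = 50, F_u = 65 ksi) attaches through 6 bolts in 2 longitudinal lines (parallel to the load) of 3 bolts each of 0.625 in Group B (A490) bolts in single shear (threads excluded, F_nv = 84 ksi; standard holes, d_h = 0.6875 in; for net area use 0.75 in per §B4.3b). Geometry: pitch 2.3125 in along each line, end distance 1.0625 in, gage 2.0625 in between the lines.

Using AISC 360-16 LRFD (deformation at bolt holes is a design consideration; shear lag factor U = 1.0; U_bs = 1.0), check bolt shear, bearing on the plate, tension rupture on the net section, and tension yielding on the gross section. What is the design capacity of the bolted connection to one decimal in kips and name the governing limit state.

Bolt shear: A_b = π(0.625)²/4 = 0.3068 in². φR_n = 0.75 × 84 × 0.3068 × 6 × 1 = 116.0 kips.
Bearing (0.5 in plate, F_u = 65 ksi): end bolts L_c = 1.0625 − 0.6875/2 = 0.71875, R_n = min(1.2×0.71875×0.5×65, 2.4×0.625×0.5×65) = 28.031 kips/bolt; interior L_c = 2.3125 − 0.6875 = 1.625, R_n = 48.75 kips/bolt. φR_n = 0.75 × (2×28.031 + 4×48.75) = 188.3 kips.
Tension rupture (net): A_n = (5.625 − 2×0.75)×0.5 = 2.0625 in² (U = 1.0, A_e = A_n). φR_n = 0.75 × 65 × 2.0625 = 100.5 kips.
Tension yield (gross): A_g = 5.625×0.5 = 2.8125 in². φR_n = 0.90 × 50 × 2.8125 = 126.6 kips.
Governing: min(116.0, 188.3, 100.5, 126.6) = 100.5 kips → net-section rupture.

100.5 kips (net-section rupture governs)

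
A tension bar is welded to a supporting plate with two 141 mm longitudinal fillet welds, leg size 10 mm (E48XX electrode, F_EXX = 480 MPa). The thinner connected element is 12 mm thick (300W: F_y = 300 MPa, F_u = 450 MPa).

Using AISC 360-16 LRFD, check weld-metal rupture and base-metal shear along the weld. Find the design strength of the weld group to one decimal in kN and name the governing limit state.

430.6 kN (weld metal governs)

Weld metal: throat = 0.707×10 = 7.07 mm, L = 2×141 = 282 mm. φR_n = 0.75 × 0.6 × 480 × 7.07 × 282 = 430.6 kN.
Base metal shear (12 mm plate): yield φR_n = 1.0×0.6×300×12×282 = 609.1 kN; rupture φR_n = 0.75×0.6×450×12×282 = 685.3 kN; take 609.1 kN (yield).
Governing: min(430.6, 609.1) = 430.6 kN → weld metal.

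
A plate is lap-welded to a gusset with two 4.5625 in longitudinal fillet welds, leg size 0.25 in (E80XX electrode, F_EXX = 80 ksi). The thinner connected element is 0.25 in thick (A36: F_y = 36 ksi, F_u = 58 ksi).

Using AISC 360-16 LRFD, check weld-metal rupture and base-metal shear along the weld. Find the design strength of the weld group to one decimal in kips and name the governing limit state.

49.3 kips (base-metal shear governs)

Weld metal: throat = 0.707×0.25 = 0.17675 in, L = 2×4.5625 = 9.125 in. φR_n = 0.75 × 0.6 × 80 × 0.17675 × 9.125 = 58.1 kips.
Base metal shear (0.25 in plate): yield φR_n = 1.0×0.6×36×0.25×9.125 = 49.3 kips; rupture φR_n = 0.75×0.6×58×0.25×9.125 = 59.5 kips; take 49.3 kips (yield).
Governing: min(58.1, 49.3) = 49.3 kips → base-metal shear.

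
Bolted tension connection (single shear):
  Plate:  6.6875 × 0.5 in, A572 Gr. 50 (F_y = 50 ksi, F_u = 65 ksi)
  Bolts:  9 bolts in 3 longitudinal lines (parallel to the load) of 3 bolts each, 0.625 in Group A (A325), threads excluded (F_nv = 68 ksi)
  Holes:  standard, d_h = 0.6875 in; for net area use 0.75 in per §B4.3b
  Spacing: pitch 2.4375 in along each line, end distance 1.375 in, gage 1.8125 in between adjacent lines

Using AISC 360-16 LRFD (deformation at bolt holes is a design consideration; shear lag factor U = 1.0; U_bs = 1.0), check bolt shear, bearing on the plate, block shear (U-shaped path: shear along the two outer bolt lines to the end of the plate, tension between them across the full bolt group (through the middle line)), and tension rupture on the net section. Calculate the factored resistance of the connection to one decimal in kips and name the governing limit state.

Bolt shear: A_b = π(0.625)²/4 = 0.3068 in². φR_n = 0.75 × 68 × 0.3068 × 9 × 1 = 140.8 kips.
Bearing (0.5 in plate, F_u = 65 ksi): end bolts L_c = 1.375 − 0.6875/2 = 1.03125, R_n = min(1.2×1.03125×0.5×65, 2.4×0.625×0.5×65) = 40.219 kips/bolt; interior L_c = 2.4375 − 0.6875 = 1.75, R_n = 48.75 kips/bolt. φR_n = 0.75 × (3×40.219 + 6×48.75) = 309.9 kips.
Block shear: shear path 2×[1.375+2×2.4375] = 2×6.25 in, A_gv = 6.25, A_nv = 2×(6.25 − 2.5×0.75)×0.5 = 4.375 in²; tension across gage: (3.625 − 2×0.75)×0.5 = 1.0625 in². R_n = min(0.6×65×4.375, 0.6×50×6.25) + 1.0×65×1.0625 = min(170.63, 187.5) + 69.063 = 239.69 kips. φR_n = 0.75 × 239.69 = 179.8 kips.
Tension rupture (net): A_n = (6.6875 − 3×0.75)×0.5 = 2.2188 in² (U = 1.0, A_e = A_n). φR_n = 0.75 × 65 × 2.2188 = 108.2 kips.
Governing: min(140.8, 309.9, 179.8, 108.2) = 108.2 kips → net-section rupture.

108.2 kips (net-section rupture governs)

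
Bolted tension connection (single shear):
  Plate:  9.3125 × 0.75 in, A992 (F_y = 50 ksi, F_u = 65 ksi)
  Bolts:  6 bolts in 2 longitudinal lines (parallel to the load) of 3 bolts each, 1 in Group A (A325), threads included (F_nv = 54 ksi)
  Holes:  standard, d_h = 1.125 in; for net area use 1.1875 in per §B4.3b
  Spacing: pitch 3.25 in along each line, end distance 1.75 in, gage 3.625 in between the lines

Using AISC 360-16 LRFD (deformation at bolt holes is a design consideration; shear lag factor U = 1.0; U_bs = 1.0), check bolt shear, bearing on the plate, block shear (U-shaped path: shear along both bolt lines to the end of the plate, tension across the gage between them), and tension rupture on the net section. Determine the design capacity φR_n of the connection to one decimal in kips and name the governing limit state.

Bolt shear: A_b = π(1)²/4 = 0.7854 in². φR_n = 0.75 × 54 × 0.7854 × 6 × 1 = 190.9 kips.
Bearing (0.75 in plate, F_u = 65 ksi): end bolts L_c = 1.75 − 1.125/2 = 1.1875, R_n = min(1.2×1.1875×0.75×65, 2.4×1×0.75×65) = 69.469 kips/bolt; interior L_c = 3.25 − 1.125 = 2.125, R_n = 117 kips/bolt. φR_n = 0.75 × (2×69.469 + 4×117) = 455.2 kips.
Block shear: shear path 2×[1.75+2×3.25] = 2×8.25 in, A_gv = 12.375, A_nv = 2×(8.25 − 2.5×1.1875)×0.75 = 7.9219 in²; tension across gage: (3.625 − 1×1.1875)×0.75 = 1.8281 in². R_n = min(0.6×65×7.9219, 0.6×50×12.375) + 1.0×65×1.8281 = min(308.95, 371.25) + 118.83 = 427.78 kips. φR_n = 0.75 × 427.78 = 320.8 kips.
Tension rupture (net): A_n = (9.3125 − 2×1.1875)×0.75 = 5.2031 in² (U = 1.0, A_e = A_n). φR_n = 0.75 × 65 × 5.2031 = 253.7 kips.
Governing: min(190.9, 455.2, 320.8, 253.7) = 190.9 kips → bolt shear.

190.9 kips (bolt shear governs)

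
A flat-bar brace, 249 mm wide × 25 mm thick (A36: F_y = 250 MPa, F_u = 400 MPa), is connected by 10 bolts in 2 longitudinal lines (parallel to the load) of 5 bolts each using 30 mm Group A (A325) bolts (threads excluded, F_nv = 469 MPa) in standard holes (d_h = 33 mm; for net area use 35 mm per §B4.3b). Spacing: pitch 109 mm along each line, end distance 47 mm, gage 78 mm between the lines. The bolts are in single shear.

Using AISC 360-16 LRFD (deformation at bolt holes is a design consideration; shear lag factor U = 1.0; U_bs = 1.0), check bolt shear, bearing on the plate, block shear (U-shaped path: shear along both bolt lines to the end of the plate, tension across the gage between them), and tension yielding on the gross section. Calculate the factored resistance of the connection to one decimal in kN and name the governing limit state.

Bolt shear: A_b = π(30)²/4 = 706.86 mm². φR_n = 0.75 × 469 × 706.86 × 10 × 1 = 2486.4 kN.
Bearing (25 mm plate, F_u = 400 MPa): end bolts L_c = 47 − 33/2 = 30.5, R_n = min(1.2×30.5×25×400, 2.4×30×25×400) = 366 kN/bolt; interior L_c = 109 − 33 = 76, R_n = 720 kN/bolt. φR_n = 0.75 × (2×366 + 8×720) = 4869.0 kN.
Block shear: shear path 2×[47+4×109] = 2×483 mm, A_gv = 24150, A_nv = 2×(483 − 4.5×35)×25 = 16275 mm²; tension across gage: (78 − 1×35)×25 = 1075 mm². R_n = min(0.6×400×16275, 0.6×250×24150) + 1.0×400×1075 = min(3906, 3622.5) + 430 = 4052.5 kN. φR_n = 0.75 × 4052.5 = 3039.4 kN.
Tension yield (gross): A_g = 249×25 = 6225 mm². φR_n = 0.90 × 250 × 6225 = 1400.6 kN.
Governing: min(2486.4, 4869.0, 3039.4, 1400.6) = 1400.6 kN → gross-section yield.

1400.6 kN (gross-section yield governs)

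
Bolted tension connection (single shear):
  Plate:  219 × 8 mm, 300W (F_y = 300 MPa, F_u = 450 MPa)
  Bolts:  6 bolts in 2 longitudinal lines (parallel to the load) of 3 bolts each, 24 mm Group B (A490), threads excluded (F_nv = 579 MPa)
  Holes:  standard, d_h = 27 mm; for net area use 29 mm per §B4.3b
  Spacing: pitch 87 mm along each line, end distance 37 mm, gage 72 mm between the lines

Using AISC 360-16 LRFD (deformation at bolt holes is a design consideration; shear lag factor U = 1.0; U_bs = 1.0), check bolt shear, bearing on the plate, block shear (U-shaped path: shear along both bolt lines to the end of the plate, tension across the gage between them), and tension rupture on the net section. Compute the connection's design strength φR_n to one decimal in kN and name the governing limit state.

434.7 kN (net-section rupture governs)

Bolt shear: A_b = π(24)²/4 = 452.39 mm². φR_n = 0.75 × 579 × 452.39 × 6 × 1 = 1178.7 kN.
Bearing (8 mm plate, F_u = 450 MPa): end bolts L_c = 37 − 27/2 = 23.5, R_n = min(1.2×23.5×8×450, 2.4×24×8×450) = 101.52 kN/bolt; interior L_c = 87 − 27 = 60, R_n = 207.36 kN/bolt. φR_n = 0.75 × (2×101.52 + 4×207.36) = 774.4 kN.
Block shear: shear path 2×[37+2×87] = 2×211 mm, A_gv = 3376, A_nv = 2×(211 − 2.5×29)×8 = 2216 mm²; tension across gage: (72 − 1×29)×8 = 344 mm². R_n = min(0.6×450×2216, 0.6×300×3376) + 1.0×450×344 = min(598.32, 607.68) + 154.8 = 753.12 kN. φR_n = 0.75 × 753.12 = 564.8 kN.
Tension rupture (net): A_n = (219 − 2×29)×8 = 1288 mm² (U = 1.0, A_e = A_n). φR_n = 0.75 × 450 × 1288 = 434.7 kN.
Governing: min(1178.7, 774.4, 564.8, 434.7) = 434.7 kN → net-section rupture.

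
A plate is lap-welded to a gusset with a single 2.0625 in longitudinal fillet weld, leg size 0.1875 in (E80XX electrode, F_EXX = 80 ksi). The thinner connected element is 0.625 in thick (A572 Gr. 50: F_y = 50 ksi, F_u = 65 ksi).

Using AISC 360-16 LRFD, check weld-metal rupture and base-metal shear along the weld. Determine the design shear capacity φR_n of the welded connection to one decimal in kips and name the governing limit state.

Weld metal: throat = 0.707×0.1875 = 0.13256 in, L = 2.0625 in. φR_n = 0.75 × 0.6 × 80 × 0.13256 × 2.0625 = 9.8 kips.
Base metal shear (0.625 in plate): yield φR_n = 1.0×0.6×50×0.625×2.0625 = 38.7 kips; rupture φR_n = 0.75×0.6×65×0.625×2.0625 = 37.7 kips; take 37.7 kips (rupture).
Governing: min(9.8, 37.7) = 9.8 kips → weld metal.

9.8 kips (weld metal governs)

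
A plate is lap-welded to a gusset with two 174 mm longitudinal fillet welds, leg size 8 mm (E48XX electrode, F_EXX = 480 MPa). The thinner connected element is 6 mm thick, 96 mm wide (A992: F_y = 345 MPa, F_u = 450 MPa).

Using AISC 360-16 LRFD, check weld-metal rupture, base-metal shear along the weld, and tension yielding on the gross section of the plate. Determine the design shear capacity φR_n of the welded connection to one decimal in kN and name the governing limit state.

178.8 kN (gross-section yield governs)

Weld metal: throat = 0.707×8 = 5.656 mm, L = 2×174 = 348 mm. φR_n = 0.75 × 0.6 × 480 × 5.656 × 348 = 425.2 kN.
Base metal shear (6 mm plate): yield φR_n = 1.0×0.6×345×6×348 = 432.2 kN; rupture φR_n = 0.75×0.6×450×6×348 = 422.8 kN; take 422.8 kN (rupture).
Tension yield (gross): A_g = 96×6 = 576 mm². φR_n = 0.90 × 345 × 576 = 178.8 kN.
Governing: min(425.2, 422.8, 178.8) = 178.8 kN → gross-section yield.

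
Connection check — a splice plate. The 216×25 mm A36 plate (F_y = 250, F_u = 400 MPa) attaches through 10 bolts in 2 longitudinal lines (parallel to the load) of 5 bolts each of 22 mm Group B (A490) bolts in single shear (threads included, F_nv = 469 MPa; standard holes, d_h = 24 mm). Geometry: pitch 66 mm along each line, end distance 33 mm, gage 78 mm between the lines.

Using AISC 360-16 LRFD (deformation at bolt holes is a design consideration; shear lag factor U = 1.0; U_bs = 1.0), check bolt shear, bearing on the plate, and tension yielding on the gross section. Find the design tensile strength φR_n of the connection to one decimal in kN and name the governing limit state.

1215.0 kN (gross-section yield governs)

Bolt shear: A_b = π(22)²/4 = 380.13 mm². φR_n = 0.75 × 469 × 380.13 × 10 × 1 = 1337.1 kN.
Bearing (25 mm plate, F_u = 400 MPa): end bolts L_c = 33 − 24/2 = 21, R_n = min(1.2×21×25×400, 2.4×22×25×400) = 252 kN/bolt; interior L_c = 66 − 24 = 42, R_n = 504 kN/bolt. φR_n = 0.75 × (2×252 + 8×504) = 3402.0 kN.
Tension yield (gross): A_g = 216×25 = 5400 mm². φR_n = 0.90 × 250 × 5400 = 1215.0 kN.
Governing: min(1337.1, 3402.0, 1215.0) = 1215.0 kN → gross-section yield.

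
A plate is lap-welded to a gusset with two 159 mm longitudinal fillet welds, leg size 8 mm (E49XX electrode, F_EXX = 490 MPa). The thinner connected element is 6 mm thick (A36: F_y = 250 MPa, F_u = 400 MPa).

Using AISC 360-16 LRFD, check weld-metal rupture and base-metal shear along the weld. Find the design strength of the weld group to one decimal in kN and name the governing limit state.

Weld metal: throat = 0.707×8 = 5.656 mm, L = 2×159 = 318 mm. φR_n = 0.75 × 0.6 × 490 × 5.656 × 318 = 396.6 kN.
Base metal shear (6 mm plate): yield φR_n = 1.0×0.6×250×6×318 = 286.2 kN; rupture φR_n = 0.75×0.6×400×6×318 = 343.4 kN; take 286.2 kN (yield).
Governing: min(396.6, 286.2) = 286.2 kN → base-metal shear.

286.2 kN (base-metal shear governs)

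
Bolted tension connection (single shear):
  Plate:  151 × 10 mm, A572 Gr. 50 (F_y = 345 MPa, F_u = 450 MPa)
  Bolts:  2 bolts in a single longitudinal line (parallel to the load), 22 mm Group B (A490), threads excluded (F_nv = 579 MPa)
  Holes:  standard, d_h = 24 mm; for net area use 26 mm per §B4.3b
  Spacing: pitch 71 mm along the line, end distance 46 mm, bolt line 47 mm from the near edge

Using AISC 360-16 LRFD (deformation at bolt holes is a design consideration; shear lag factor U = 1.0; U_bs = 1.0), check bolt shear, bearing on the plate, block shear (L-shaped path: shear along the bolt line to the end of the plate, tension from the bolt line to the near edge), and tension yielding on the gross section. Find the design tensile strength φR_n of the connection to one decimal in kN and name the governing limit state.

Bolt shear: A_b = π(22)²/4 = 380.13 mm². φR_n = 0.75 × 579 × 380.13 × 2 × 1 = 330.1 kN.
Bearing (10 mm plate, F_u = 450 MPa): end bolts L_c = 46 − 24/2 = 34, R_n = min(1.2×34×10×450, 2.4×22×10×450) = 183.6 kN/bolt; interior L_c = 71 − 24 = 47, R_n = 237.6 kN/bolt. φR_n = 0.75 × (1×183.6 + 1×237.6) = 315.9 kN.
Block shear: shear path 1×[46+1×71] = 1×117 mm, A_gv = 1170, A_nv = 1×(117 − 1.5×26)×10 = 780 mm²; tension to near edge: (47 − 0.5×26)×10 = 340 mm². R_n = min(0.6×450×780, 0.6×345×1170) + 1.0×450×340 = min(210.6, 242.19) + 153 = 363.6 kN. φR_n = 0.75 × 363.6 = 272.7 kN.
Tension yield (gross): A_g = 151×10 = 1510 mm². φR_n = 0.90 × 345 × 1510 = 468.9 kN.
Governing: min(330.1, 315.9, 272.7, 468.9) = 272.7 kN → block shear.

272.7 kN (block shear governs)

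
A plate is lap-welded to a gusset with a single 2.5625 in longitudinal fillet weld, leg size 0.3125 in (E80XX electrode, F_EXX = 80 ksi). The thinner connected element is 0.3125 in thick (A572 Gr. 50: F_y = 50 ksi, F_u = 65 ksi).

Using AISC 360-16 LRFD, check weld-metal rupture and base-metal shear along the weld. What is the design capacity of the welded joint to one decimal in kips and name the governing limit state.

20.4 kips (weld metal governs)

Weld metal: throat = 0.707×0.3125 = 0.22094 in, L = 2.5625 in. φR_n = 0.75 × 0.6 × 80 × 0.22094 × 2.5625 = 20.4 kips.
Base metal shear (0.3125 in plate): yield φR_n = 1.0×0.6×50×0.3125×2.5625 = 24.0 kips; rupture φR_n = 0.75×0.6×65×0.3125×2.5625 = 23.4 kips; take 23.4 kips (rupture).
Governing: min(20.4, 23.4) = 20.4 kips → weld metal.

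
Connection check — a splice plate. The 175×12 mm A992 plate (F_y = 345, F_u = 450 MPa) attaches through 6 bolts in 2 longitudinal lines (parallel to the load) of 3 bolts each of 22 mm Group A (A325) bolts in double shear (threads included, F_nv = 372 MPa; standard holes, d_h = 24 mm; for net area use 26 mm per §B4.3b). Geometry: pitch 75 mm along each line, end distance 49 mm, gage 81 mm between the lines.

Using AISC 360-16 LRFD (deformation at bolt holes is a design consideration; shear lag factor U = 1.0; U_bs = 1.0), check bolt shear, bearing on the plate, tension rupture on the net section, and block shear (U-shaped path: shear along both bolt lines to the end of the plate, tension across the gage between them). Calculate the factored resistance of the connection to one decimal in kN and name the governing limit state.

498.2 kN (net-section rupture governs)

Bolt shear: A_b = π(22)²/4 = 380.13 mm². φR_n = 0.75 × 372 × 380.13 × 6 × 2 = 1272.7 kN.
Bearing (12 mm plate, F_u = 450 MPa): end bolts L_c = 49 − 24/2 = 37, R_n = min(1.2×37×12×450, 2.4×22×12×450) = 239.76 kN/bolt; interior L_c = 75 − 24 = 51, R_n = 285.12 kN/bolt. φR_n = 0.75 × (2×239.76 + 4×285.12) = 1215.0 kN.
Tension rupture (net): A_n = (175 − 2×26)×12 = 1476 mm² (U = 1.0, A_e = A_n). φR_n = 0.75 × 450 × 1476 = 498.2 kN.
Block shear: shear path 2×[49+2×75] = 2×199 mm, A_gv = 4776, A_nv = 2×(199 − 2.5×26)×12 = 3216 mm²; tension across gage: (81 − 1×26)×12 = 660 mm². R_n = min(0.6×450×3216, 0.6×345×4776) + 1.0×450×660 = min(868.32, 988.63) + 297 = 1165.3 kN. φR_n = 0.75 × 1165.3 = 874.0 kN.
Governing: min(1272.7, 1215.0, 498.2, 874.0) = 498.2 kN → net-section rupture.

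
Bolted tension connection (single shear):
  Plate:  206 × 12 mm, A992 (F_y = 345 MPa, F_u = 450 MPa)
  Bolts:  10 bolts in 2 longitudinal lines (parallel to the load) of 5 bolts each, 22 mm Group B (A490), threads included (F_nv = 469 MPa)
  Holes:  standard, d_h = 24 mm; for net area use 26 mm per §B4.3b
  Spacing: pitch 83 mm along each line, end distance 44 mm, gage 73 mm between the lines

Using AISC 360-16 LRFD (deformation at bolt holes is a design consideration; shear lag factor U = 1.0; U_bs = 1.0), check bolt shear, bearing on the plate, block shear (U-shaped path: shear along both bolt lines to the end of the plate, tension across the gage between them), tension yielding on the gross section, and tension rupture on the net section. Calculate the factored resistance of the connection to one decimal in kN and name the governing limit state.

623.7 kN (net-section rupture governs)

Bolt shear: A_b = π(22)²/4 = 380.13 mm². φR_n = 0.75 × 469 × 380.13 × 10 × 1 = 1337.1 kN.
Bearing (12 mm plate, F_u = 450 MPa): end bolts L_c = 44 − 24/2 = 32, R_n = min(1.2×32×12×450, 2.4×22×12×450) = 207.36 kN/bolt; interior L_c = 83 − 24 = 59, R_n = 285.12 kN/bolt. φR_n = 0.75 × (2×207.36 + 8×285.12) = 2021.8 kN.
Block shear: shear path 2×[44+4×83] = 2×376 mm, A_gv = 9024, A_nv = 2×(376 − 4.5×26)×12 = 6216 mm²; tension across gage: (73 − 1×26)×12 = 564 mm². R_n = min(0.6×450×6216, 0.6×345×9024) + 1.0×450×564 = min(1678.3, 1868) + 253.8 = 1932.1 kN. φR_n = 0.75 × 1932.1 = 1449.1 kN.
Tension yield (gross): A_g = 206×12 = 2472 mm². φR_n = 0.90 × 345 × 2472 = 767.6 kN.
Tension rupture (net): A_n = (206 − 2×26)×12 = 1848 mm² (U = 1.0, A_e = A_n). φR_n = 0.75 × 450 × 1848 = 623.7 kN.
Governing: min(1337.1, 2021.8, 1449.1, 767.6, 623.7) = 623.7 kN → net-section rupture.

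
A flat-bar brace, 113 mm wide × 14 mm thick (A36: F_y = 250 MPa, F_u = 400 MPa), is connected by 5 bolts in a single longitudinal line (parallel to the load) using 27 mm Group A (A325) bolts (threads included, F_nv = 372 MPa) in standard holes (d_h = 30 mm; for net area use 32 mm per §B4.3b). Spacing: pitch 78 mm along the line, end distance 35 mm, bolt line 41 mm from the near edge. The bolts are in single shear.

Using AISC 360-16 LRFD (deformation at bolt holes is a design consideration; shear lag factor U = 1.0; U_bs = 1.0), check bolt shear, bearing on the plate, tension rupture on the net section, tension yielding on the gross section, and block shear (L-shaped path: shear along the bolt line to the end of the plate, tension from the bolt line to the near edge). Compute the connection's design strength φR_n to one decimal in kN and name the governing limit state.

Bolt shear: A_b = π(27)²/4 = 572.56 mm². φR_n = 0.75 × 372 × 572.56 × 5 × 1 = 798.7 kN.
Bearing (14 mm plate, F_u = 400 MPa): end bolts L_c = 35 − 30/2 = 20, R_n = min(1.2×20×14×400, 2.4×27×14×400) = 134.4 kN/bolt; interior L_c = 78 − 30 = 48, R_n = 322.56 kN/bolt. φR_n = 0.75 × (1×134.4 + 4×322.56) = 1068.5 kN.
Tension rupture (net): A_n = (113 − 1×32)×14 = 1134 mm² (U = 1.0, A_e = A_n). φR_n = 0.75 × 400 × 1134 = 340.2 kN.
Tension yield (gross): A_g = 113×14 = 1582 mm². φR_n = 0.90 × 250 × 1582 = 356.0 kN.
Block shear: shear path 1×[35+4×78] = 1×347 mm, A_gv = 4858, A_nv = 1×(347 − 4.5×32)×14 = 2842 mm²; tension to near edge: (41 − 0.5×32)×14 = 350 mm². R_n = min(0.6×400×2842, 0.6×250×4858) + 1.0×400×350 = min(682.08, 728.7) + 140 = 822.08 kN. φR_n = 0.75 × 822.08 = 616.6 kN.
Governing: min(798.7, 1068.5, 340.2, 356.0, 616.6) = 340.2 kN → net-section rupture.

340.2 kN (net-section rupture governs)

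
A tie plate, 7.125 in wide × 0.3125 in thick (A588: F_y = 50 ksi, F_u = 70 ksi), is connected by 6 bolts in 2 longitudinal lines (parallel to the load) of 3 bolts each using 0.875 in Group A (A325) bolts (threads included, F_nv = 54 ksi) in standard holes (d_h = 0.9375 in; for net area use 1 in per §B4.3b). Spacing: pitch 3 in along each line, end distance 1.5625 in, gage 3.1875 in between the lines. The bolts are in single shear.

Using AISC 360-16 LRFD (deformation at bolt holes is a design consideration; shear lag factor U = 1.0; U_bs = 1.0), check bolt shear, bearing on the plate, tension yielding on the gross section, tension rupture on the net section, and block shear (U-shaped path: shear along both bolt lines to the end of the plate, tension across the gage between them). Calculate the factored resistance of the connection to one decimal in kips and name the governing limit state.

84.1 kips (net-section rupture governs)

Bolt shear: A_b = π(0.875)²/4 = 0.60132 in². φR_n = 0.75 × 54 × 0.60132 × 6 × 1 = 146.1 kips.
Bearing (0.3125 in plate, F_u = 70 ksi): end bolts L_c = 1.5625 − 0.9375/2 = 1.09375, R_n = min(1.2×1.09375×0.3125×70, 2.4×0.875×0.3125×70) = 28.711 kips/bolt; interior L_c = 3 − 0.9375 = 2.0625, R_n = 45.938 kips/bolt. φR_n = 0.75 × (2×28.711 + 4×45.938) = 180.9 kips.
Tension yield (gross): A_g = 7.125×0.3125 = 2.2266 in². φR_n = 0.90 × 50 × 2.2266 = 100.2 kips.
Tension rupture (net): A_n = (7.125 − 2×1)×0.3125 = 1.6016 in² (U = 1.0, A_e = A_n). φR_n = 0.75 × 70 × 1.6016 = 84.1 kips.
Block shear: shear path 2×[1.5625+2×3] = 2×7.5625 in, A_gv = 4.7266, A_nv = 2×(7.5625 − 2.5×1)×0.3125 = 3.1641 in²; tension across gage: (3.1875 − 1×1)×0.3125 = 0.68359 in². R_n = min(0.6×70×3.1641, 0.6×50×4.7266) + 1.0×70×0.68359 = min(132.89, 141.8) + 47.851 = 180.74 kips. φR_n = 0.75 × 180.74 = 135.6 kips.
Governing: min(146.1, 180.9, 100.2, 84.1, 135.6) = 84.1 kips → net-section rupture.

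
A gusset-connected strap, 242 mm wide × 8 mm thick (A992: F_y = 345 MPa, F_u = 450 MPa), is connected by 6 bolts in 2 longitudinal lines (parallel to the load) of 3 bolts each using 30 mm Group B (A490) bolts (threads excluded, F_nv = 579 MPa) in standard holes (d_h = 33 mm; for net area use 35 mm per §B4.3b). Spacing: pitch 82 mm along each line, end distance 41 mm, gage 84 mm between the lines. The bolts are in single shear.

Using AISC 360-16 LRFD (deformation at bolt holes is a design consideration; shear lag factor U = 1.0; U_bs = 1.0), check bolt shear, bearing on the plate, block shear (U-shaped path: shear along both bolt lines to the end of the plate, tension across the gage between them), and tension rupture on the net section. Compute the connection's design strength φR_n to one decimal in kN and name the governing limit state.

Bolt shear: A_b = π(30)²/4 = 706.86 mm². φR_n = 0.75 × 579 × 706.86 × 6 × 1 = 1841.7 kN.
Bearing (8 mm plate, F_u = 450 MPa): end bolts L_c = 41 − 33/2 = 24.5, R_n = min(1.2×24.5×8×450, 2.4×30×8×450) = 105.84 kN/bolt; interior L_c = 82 − 33 = 49, R_n = 211.68 kN/bolt. φR_n = 0.75 × (2×105.84 + 4×211.68) = 793.8 kN.
Block shear: shear path 2×[41+2×82] = 2×205 mm, A_gv = 3280, A_nv = 2×(205 − 2.5×35)×8 = 1880 mm²; tension across gage: (84 − 1×35)×8 = 392 mm². R_n = min(0.6×450×1880, 0.6×345×3280) + 1.0×450×392 = min(507.6, 678.96) + 176.4 = 684 kN. φR_n = 0.75 × 684 = 513.0 kN.
Tension rupture (net): A_n = (242 − 2×35)×8 = 1376 mm² (U = 1.0, A_e = A_n). φR_n = 0.75 × 450 × 1376 = 464.4 kN.
Governing: min(1841.7, 793.8, 513.0, 464.4) = 464.4 kN → net-section rupture.

464.4 kN (net-section rupture governs)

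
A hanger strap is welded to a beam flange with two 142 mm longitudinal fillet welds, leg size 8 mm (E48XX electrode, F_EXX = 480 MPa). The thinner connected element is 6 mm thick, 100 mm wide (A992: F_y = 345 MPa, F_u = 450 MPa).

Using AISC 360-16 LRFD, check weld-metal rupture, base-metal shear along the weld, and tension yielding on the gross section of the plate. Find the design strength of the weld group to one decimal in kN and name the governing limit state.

Weld metal: throat = 0.707×8 = 5.656 mm, L = 2×142 = 284 mm. φR_n = 0.75 × 0.6 × 480 × 5.656 × 284 = 347.0 kN.
Base metal shear (6 mm plate): yield φR_n = 1.0×0.6×345×6×284 = 352.7 kN; rupture φR_n = 0.75×0.6×450×6×284 = 345.1 kN; take 345.1 kN (rupture).
Tension yield (gross): A_g = 100×6 = 600 mm². φR_n = 0.90 × 345 × 600 = 186.3 kN.
Governing: min(347.0, 345.1, 186.3) = 186.3 kN → gross-section yield.

186.3 kN (gross-section yield governs)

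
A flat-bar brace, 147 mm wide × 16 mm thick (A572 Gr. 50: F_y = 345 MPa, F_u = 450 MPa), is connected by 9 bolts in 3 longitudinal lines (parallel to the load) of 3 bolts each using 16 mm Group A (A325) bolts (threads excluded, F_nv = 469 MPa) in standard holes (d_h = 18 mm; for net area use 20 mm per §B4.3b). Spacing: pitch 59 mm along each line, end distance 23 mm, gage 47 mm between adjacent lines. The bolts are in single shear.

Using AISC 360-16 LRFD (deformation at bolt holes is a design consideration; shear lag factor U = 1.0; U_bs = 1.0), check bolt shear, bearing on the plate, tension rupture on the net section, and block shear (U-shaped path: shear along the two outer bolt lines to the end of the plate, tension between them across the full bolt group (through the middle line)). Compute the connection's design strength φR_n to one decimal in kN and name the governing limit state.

469.8 kN (net-section rupture governs)

Bolt shear: A_b = π(16)²/4 = 201.06 mm². φR_n = 0.75 × 469 × 201.06 × 9 × 1 = 636.5 kN.
Bearing (16 mm plate, F_u = 450 MPa): end bolts L_c = 23 − 18/2 = 14, R_n = min(1.2×14×16×450, 2.4×16×16×450) = 120.96 kN/bolt; interior L_c = 59 − 18 = 41, R_n = 276.48 kN/bolt. φR_n = 0.75 × (3×120.96 + 6×276.48) = 1516.3 kN.
Tension rupture (net): A_n = (147 − 3×20)×16 = 1392 mm² (U = 1.0, A_e = A_n). φR_n = 0.75 × 450 × 1392 = 469.8 kN.
Block shear: shear path 2×[23+2×59] = 2×141 mm, A_gv = 4512, A_nv = 2×(141 − 2.5×20)×16 = 2912 mm²; tension across gage: (94 − 2×20)×16 = 864 mm². R_n = min(0.6×450×2912, 0.6×345×4512) + 1.0×450×864 = min(786.24, 933.98) + 388.8 = 1175 kN. φR_n = 0.75 × 1175 = 881.3 kN.
Governing: min(636.5, 1516.3, 469.8, 881.3) = 469.8 kN → net-section rupture.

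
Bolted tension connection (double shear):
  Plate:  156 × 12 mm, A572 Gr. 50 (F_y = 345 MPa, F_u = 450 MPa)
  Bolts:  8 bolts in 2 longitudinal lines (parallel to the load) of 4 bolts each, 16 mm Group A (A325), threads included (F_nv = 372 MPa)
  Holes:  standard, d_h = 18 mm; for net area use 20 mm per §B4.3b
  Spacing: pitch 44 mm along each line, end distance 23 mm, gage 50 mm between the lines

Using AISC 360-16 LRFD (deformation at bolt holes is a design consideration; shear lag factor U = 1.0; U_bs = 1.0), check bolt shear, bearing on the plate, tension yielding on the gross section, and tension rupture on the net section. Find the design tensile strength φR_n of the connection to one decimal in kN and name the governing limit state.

Bolt shear: A_b = π(16)²/4 = 201.06 mm². φR_n = 0.75 × 372 × 201.06 × 8 × 2 = 897.5 kN.
Bearing (12 mm plate, F_u = 450 MPa): end bolts L_c = 23 − 18/2 = 14, R_n = min(1.2×14×12×450, 2.4×16×12×450) = 90.72 kN/bolt; interior L_c = 44 − 18 = 26, R_n = 168.48 kN/bolt. φR_n = 0.75 × (2×90.72 + 6×168.48) = 894.2 kN.
Tension yield (gross): A_g = 156×12 = 1872 mm². φR_n = 0.90 × 345 × 1872 = 581.3 kN.
Tension rupture (net): A_n = (156 − 2×20)×12 = 1392 mm² (U = 1.0, A_e = A_n). φR_n = 0.75 × 450 × 1392 = 469.8 kN.
Governing: min(897.5, 894.2, 581.3, 469.8) = 469.8 kN → net-section rupture.

469.8 kN (net-section rupture governs)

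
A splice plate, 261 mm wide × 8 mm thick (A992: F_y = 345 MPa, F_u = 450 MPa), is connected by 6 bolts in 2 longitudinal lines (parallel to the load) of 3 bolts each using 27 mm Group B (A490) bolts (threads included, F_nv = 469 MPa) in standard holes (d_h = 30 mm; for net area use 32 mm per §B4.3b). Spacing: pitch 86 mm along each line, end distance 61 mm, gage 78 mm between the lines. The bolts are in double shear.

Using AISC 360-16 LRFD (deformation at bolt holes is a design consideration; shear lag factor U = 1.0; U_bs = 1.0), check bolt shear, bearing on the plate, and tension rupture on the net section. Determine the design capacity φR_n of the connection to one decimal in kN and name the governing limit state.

Bolt shear: A_b = π(27)²/4 = 572.56 mm². φR_n = 0.75 × 469 × 572.56 × 6 × 2 = 2416.8 kN.
Bearing (8 mm plate, F_u = 450 MPa): end bolts L_c = 61 − 30/2 = 46, R_n = min(1.2×46×8×450, 2.4×27×8×450) = 198.72 kN/bolt; interior L_c = 86 − 30 = 56, R_n = 233.28 kN/bolt. φR_n = 0.75 × (2×198.72 + 4×233.28) = 997.9 kN.
Tension rupture (net): A_n = (261 − 2×32)×8 = 1576 mm² (U = 1.0, A_e = A_n). φR_n = 0.75 × 450 × 1576 = 531.9 kN.
Governing: min(2416.8, 997.9, 531.9) = 531.9 kN → net-section rupture.

531.9 kN (net-section rupture governs)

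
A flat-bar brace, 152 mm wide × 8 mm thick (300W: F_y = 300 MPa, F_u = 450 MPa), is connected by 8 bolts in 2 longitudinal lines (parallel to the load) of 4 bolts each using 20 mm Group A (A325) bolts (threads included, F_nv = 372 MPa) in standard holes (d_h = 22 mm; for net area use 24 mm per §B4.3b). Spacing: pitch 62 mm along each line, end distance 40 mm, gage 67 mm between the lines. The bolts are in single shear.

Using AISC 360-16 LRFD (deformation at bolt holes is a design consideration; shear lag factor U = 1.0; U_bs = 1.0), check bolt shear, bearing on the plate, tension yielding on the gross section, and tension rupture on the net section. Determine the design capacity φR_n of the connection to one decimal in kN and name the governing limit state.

Bolt shear: A_b = π(20)²/4 = 314.16 mm². φR_n = 0.75 × 372 × 314.16 × 8 × 1 = 701.2 kN.
Bearing (8 mm plate, F_u = 450 MPa): end bolts L_c = 40 − 22/2 = 29, R_n = min(1.2×29×8×450, 2.4×20×8×450) = 125.28 kN/bolt; interior L_c = 62 − 22 = 40, R_n = 172.8 kN/bolt. φR_n = 0.75 × (2×125.28 + 6×172.8) = 965.5 kN.
Tension yield (gross): A_g = 152×8 = 1216 mm². φR_n = 0.90 × 300 × 1216 = 328.3 kN.
Tension rupture (net): A_n = (152 − 2×24)×8 = 832 mm² (U = 1.0, A_e = A_n). φR_n = 0.75 × 450 × 832 = 280.8 kN.
Governing: min(701.2, 965.5, 328.3, 280.8) = 280.8 kN → net-section rupture.

280.8 kN (net-section rupture governs)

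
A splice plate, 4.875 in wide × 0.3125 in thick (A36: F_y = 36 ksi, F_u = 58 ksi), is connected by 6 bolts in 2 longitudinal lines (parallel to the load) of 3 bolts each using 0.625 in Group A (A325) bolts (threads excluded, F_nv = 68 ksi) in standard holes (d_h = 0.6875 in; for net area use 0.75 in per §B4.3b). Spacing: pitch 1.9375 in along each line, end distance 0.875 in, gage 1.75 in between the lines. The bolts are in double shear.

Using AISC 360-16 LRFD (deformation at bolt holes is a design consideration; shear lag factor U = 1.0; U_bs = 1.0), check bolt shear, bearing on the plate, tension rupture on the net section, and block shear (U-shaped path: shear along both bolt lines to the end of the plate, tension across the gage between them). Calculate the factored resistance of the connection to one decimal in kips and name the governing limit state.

45.9 kips (net-section rupture governs)

Bolt shear: A_b = π(0.625)²/4 = 0.3068 in². φR_n = 0.75 × 68 × 0.3068 × 6 × 2 = 187.8 kips.
Bearing (0.3125 in plate, F_u = 58 ksi): end bolts L_c = 0.875 − 0.6875/2 = 0.53125, R_n = min(1.2×0.53125×0.3125×58, 2.4×0.625×0.3125×58) = 11.555 kips/bolt; interior L_c = 1.9375 − 0.6875 = 1.25, R_n = 27.188 kips/bolt. φR_n = 0.75 × (2×11.555 + 4×27.188) = 98.9 kips.
Tension rupture (net): A_n = (4.875 − 2×0.75)×0.3125 = 1.0547 in² (U = 1.0, A_e = A_n). φR_n = 0.75 × 58 × 1.0547 = 45.9 kips.
Block shear: shear path 2×[0.875+2×1.9375] = 2×4.75 in, A_gv = 2.9688, A_nv = 2×(4.75 − 2.5×0.75)×0.3125 = 1.7969 in²; tension across gage: (1.75 − 1×0.75)×0.3125 = 0.3125 in². R_n = min(0.6×58×1.7969, 0.6×36×2.9688) + 1.0×58×0.3125 = min(62.532, 64.126) + 18.125 = 80.657 kips. φR_n = 0.75 × 80.657 = 60.5 kips.
Governing: min(187.8, 98.9, 45.9, 60.5) = 45.9 kips → net-section rupture.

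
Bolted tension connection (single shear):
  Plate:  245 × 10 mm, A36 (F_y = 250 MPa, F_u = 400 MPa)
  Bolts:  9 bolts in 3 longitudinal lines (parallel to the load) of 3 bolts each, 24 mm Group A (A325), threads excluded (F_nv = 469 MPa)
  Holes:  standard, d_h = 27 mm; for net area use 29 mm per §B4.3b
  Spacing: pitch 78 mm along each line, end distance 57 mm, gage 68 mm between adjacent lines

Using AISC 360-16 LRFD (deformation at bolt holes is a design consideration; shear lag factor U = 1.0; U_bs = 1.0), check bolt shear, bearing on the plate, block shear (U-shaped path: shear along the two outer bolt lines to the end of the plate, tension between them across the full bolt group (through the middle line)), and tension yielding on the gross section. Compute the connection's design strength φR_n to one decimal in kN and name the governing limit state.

551.3 kN (gross-section yield governs)

Bolt shear: A_b = π(24)²/4 = 452.39 mm². φR_n = 0.75 × 469 × 452.39 × 9 × 1 = 1432.2 kN.
Bearing (10 mm plate, F_u = 400 MPa): end bolts L_c = 57 − 27/2 = 43.5, R_n = min(1.2×43.5×10×400, 2.4×24×10×400) = 208.8 kN/bolt; interior L_c = 78 − 27 = 51, R_n = 230.4 kN/bolt. φR_n = 0.75 × (3×208.8 + 6×230.4) = 1506.6 kN.
Block shear: shear path 2×[57+2×78] = 2×213 mm, A_gv = 4260, A_nv = 2×(213 − 2.5×29)×10 = 2810 mm²; tension across gage: (136 − 2×29)×10 = 780 mm². R_n = min(0.6×400×2810, 0.6×250×4260) + 1.0×400×780 = min(674.4, 639) + 312 = 951 kN. φR_n = 0.75 × 951 = 713.3 kN.
Tension yield (gross): A_g = 245×10 = 2450 mm². φR_n = 0.90 × 250 × 2450 = 551.3 kN.
Governing: min(1432.2, 1506.6, 713.3, 551.3) = 551.3 kN → gross-section yield.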